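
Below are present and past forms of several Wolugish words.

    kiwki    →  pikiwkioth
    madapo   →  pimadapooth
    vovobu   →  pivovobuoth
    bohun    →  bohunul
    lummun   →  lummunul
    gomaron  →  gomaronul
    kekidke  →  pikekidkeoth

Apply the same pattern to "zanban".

"zanban" ends in a consonant. The stems ending in a consonant (lummun → lummunul, bohun → bohunul, gomaron → gomaronul) add -ul.
So zanban → zanbanul.

zanbanul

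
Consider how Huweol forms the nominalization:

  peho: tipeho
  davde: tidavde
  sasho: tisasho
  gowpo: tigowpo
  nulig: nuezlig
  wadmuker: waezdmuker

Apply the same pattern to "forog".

"forog" ends in a consonant. The stems ending in a consonant (nulig → nuezlig, wadmuker → waezdmuker) insert -ez- after the first vowel.
So forog → foezrog.

foezrog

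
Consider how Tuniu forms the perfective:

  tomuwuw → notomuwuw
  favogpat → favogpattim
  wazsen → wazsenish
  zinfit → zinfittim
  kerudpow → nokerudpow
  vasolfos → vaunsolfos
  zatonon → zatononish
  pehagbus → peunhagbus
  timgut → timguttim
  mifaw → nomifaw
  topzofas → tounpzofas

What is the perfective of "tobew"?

"tobew" ends in -w. The stems ending in -w (mifaw → nomifaw, tomuwuw → notomuwuw, kerudpow → nokerudpow) add the prefix no-.
The other patterns: stems ending in -t double the final consonant and add -im; stems ending in -s insert -un- after the first vowel; stems ending in -n add -ish.
So tobew → notobew.

notobew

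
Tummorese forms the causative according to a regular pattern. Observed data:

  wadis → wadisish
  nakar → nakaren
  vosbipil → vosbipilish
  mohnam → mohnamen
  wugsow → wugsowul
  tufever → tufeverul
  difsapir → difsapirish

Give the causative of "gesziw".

gesziwish

tufever and difsapir both end in -r yet inflect differently (tufeverul, difsapirish), so the final letter is not what conditions the rule; the last vowel is.
"gesziw" has last vowel 'i'. The stems whose last vowel is 'i' (difsapir → difsapirish, wadis → wadisish, vosbipil → vosbipilish) add -ish.
The other patterns: stems whose last vowel is 'e' or 'o' add -ul; stems whose last vowel is 'a' add -en.
So gesziw → gesziwish.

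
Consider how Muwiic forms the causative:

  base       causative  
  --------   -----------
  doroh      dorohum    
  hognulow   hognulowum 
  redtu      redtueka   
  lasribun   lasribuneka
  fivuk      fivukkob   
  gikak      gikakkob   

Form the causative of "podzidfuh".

"podzidfuh" ends in -h. The one such stem in the data (doroh → dorohum) adds -um, so the same rule applies.
So podzidfuh → podzidfuhum.

podzidfuhum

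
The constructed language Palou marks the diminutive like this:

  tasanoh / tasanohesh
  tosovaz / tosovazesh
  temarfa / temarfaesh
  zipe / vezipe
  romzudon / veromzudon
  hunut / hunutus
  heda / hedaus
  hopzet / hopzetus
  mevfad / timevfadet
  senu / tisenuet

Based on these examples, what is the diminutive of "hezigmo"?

temarfa and heda both end in -a yet inflect differently (temarfaesh, hedaus), so the final letter is not what conditions the rule; the first letter is.
"hezigmo" begins with h-. The stems beginning with h- (hunut → hunutus, heda → hedaus, hopzet → hopzetus) add -us.
So hezigmo → hezigmous.

hezigmous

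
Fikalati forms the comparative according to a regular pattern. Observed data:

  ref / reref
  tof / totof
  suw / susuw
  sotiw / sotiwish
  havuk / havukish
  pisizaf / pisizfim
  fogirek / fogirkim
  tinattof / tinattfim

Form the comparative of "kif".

suw and sotiw both end in -w yet inflect differently (susuw, sotiwish), so the final letter is not what conditions the rule; the number of vowels is.
"kif" has 1 vowel. The stems with 1 vowel (ref → reref, tof → totof, suw → susuw) repeat the first consonant+vowel as a prefix.
So kif → kikif.

kikif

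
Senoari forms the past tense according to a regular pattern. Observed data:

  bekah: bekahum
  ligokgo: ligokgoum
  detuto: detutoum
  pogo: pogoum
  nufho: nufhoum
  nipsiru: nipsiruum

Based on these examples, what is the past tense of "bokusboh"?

Every pair shown (bekah → bekahum, ligokgo → ligokgoum, detuto → detutoum, …) follows the same rule: add -um.
So bokusboh → bokusbohum.

bokusbohum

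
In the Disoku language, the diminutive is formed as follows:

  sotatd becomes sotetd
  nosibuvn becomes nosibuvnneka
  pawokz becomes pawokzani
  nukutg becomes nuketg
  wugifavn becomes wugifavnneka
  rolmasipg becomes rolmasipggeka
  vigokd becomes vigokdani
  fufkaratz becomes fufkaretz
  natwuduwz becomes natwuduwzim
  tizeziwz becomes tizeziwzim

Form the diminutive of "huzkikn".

huzkiknani

nukutg and rolmasipg both end in -g yet inflect differently (nuketg, rolmasipggeka), so the final letter is not what conditions the rule; the second-to-last letter is.
"huzkikn" has second-to-last letter 'k'. The stems whose second-to-last letter is 'k' (pawokz → pawokzani, vigokd → vigokdani) add -ani.
So huzkikn → huzkiknani.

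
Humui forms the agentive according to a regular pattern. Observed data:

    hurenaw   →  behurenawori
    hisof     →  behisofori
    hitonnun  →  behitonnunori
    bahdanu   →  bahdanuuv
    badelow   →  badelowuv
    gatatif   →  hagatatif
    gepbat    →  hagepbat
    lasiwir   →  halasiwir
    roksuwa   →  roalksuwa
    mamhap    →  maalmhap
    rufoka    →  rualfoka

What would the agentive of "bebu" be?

hurenaw and badelow both end in -w yet inflect differently (behurenawori, badelowuv), so the final letter is not what conditions the rule; the first letter is.
"bebu" begins with b-. The stems beginning with b- (bahdanu → bahdanuuv, badelow → badelowuv) add -uv.
So bebu → bebuuv.

bebuuv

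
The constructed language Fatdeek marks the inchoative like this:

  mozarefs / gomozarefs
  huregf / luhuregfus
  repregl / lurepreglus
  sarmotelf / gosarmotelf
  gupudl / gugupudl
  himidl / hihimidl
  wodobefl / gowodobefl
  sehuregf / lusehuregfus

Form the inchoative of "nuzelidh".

nunuzelidh

"nuzelidh" has second-to-last letter 'd'. The stems whose second-to-last letter is 'd' (himidl → hihimidl, gupudl → gugupudl) repeat the first consonant+vowel as a prefix.
The other patterns: stems whose second-to-last letter is 'g' add lu- … -us around the stem; stems whose second-to-last letter is 'f' or 'l' add the prefix go-.
So nuzelidh → nunuzelidh.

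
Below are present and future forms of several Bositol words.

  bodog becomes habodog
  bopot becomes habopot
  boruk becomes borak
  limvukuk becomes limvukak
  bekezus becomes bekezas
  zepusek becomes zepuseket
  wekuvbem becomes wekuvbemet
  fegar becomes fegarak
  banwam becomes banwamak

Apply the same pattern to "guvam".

guvamak

boruk and zepusek both end in -k yet inflect differently (borak, zepuseket), so the final letter is not what conditions the rule; the last vowel is.
"guvam" has last vowel 'a'. The stems whose last vowel is 'a' (fegar → fegarak, banwam → banwamak) add -ak.
The other patterns: stems whose last vowel is 'o' add the prefix ha-; stems whose last vowel is 'u' change the last vowel to 'a'; stems whose last vowel is 'e' add -et.
So guvam → guvamak.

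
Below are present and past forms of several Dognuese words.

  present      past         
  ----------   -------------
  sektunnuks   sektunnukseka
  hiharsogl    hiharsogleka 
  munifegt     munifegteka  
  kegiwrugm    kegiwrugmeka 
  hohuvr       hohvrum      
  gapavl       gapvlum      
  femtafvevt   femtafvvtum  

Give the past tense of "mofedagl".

mofedagleka

hiharsogl and gapavl both end in -l yet inflect differently (hiharsogleka, gapvlum), so the final letter is not what conditions the rule; the second-to-last letter is.
"mofedagl" has second-to-last letter 'g'. The stems whose second-to-last letter is 'g' (hiharsogl → hiharsogleka, munifegt → munifegteka, kegiwrugm → kegiwrugmeka) add -eka.
So mofedagl → mofedagleka.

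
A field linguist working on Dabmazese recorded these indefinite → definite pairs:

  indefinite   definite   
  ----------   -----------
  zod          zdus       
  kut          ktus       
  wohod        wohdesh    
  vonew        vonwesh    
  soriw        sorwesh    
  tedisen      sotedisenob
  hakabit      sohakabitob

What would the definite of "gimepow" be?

sogimepowob

zod and wohod both end in -d yet inflect differently (zdus, wohdesh), so the final letter is not what conditions the rule; the number of vowels is.
"gimepow" has 3 vowels. The stems with 3 vowels (tedisen → sotedisenob, hakabit → sohakabitob) add so- … -ob around the stem.
The other patterns: stems with 1 vowel delete the last vowel and add -us; stems with 2 vowels delete the last vowel and add -esh.
So gimepow → sogimepowob.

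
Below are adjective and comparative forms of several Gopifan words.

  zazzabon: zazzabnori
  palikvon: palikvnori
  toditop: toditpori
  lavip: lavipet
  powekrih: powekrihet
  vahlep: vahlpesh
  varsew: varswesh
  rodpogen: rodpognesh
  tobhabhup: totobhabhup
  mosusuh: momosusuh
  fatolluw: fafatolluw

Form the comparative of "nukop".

nukpori

toditop and lavip both end in -p yet inflect differently (toditpori, lavipet), so the final letter is not what conditions the rule; the last vowel is.
"nukop" has last vowel 'o'. The stems whose last vowel is 'o' (zazzabon → zazzabnori, palikvon → palikvnori, toditop → toditpori) delete the last vowel and add -ori.
The other patterns: stems whose last vowel is 'i' add -et; stems whose last vowel is 'e' delete the last vowel and add -esh; stems whose last vowel is 'u' repeat the first consonant+vowel as a prefix.
So nukop → nukpori.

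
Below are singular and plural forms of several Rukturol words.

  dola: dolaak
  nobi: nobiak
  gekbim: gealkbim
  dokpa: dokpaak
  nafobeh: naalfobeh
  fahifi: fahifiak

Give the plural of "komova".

komovaak

nobi and gekbim both have last vowel 'i' yet inflect differently (nobiak, gealkbim), so the last vowel is not what conditions the rule; whether the stem ends in a vowel or a consonant is.
"komova" ends in a vowel. The stems ending in a vowel (nobi → nobiak, dokpa → dokpaak, fahifi → fahifiak) add -ak.
The other pattern: stems ending in a consonant insert -al- after the first vowel.
So komova → komovaak.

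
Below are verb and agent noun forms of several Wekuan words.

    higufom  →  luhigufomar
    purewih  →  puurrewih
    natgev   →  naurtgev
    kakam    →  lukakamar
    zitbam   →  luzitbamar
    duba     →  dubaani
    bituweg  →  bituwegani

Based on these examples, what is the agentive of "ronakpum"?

natgev and bituweg both have last vowel 'e' yet inflect differently (naurtgev, bituwegani), so the last vowel is not what conditions the rule; the final letter is.
"ronakpum" ends in -m. The stems ending in -m (higufom → luhigufomar, zitbam → luzitbamar, kakam → lukakamar) add lu- … -ar around the stem.
So ronakpum → luronakpumar.

luronakpumar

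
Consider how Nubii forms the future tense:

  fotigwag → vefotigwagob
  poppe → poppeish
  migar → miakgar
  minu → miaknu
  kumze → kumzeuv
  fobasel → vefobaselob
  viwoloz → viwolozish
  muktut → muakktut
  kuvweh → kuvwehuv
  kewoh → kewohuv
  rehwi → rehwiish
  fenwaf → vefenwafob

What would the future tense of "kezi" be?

kumze and poppe both end in -e yet inflect differently (kumzeuv, poppeish), so the final letter is not what conditions the rule; the first letter is.
"kezi" begins with k-. The stems beginning with k- (kewoh → kewohuv, kumze → kumzeuv, kuvweh → kuvwehuv) add -uv.
The other patterns: stems beginning with m- insert -ak- after the first vowel; stems beginning with f- add ve- … -ob around the stem; stems beginning with p-, r- or v- add -ish.
So kezi → keziuv.

keziuv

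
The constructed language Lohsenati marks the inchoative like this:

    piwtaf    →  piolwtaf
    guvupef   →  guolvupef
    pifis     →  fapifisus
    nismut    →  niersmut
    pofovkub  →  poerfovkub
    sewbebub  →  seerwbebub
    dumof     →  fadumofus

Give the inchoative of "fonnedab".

dumof and guvupef both end in -f yet inflect differently (fadumofus, guolvupef), so the final letter is not what conditions the rule; the last vowel is.
"fonnedab" has last vowel 'a'. The one such stem in the data (piwtaf → piolwtaf) inserts -ol- after the first vowel (as does guvupef), so the same rule applies.
So fonnedab → foolnnedab.

foolnnedab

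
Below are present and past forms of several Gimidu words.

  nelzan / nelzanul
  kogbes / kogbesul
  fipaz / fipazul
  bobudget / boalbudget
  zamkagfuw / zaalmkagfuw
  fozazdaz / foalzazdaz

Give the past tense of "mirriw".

mirriwul

fipaz and fozazdaz both end in -z yet inflect differently (fipazul, foalzazdaz), so the final letter is not what conditions the rule; the number of vowels is.
"mirriw" has 2 vowels. The stems with 2 vowels (nelzan → nelzanul, kogbes → kogbesul, fipaz → fipazul) add -ul.
So mirriw → mirriwul.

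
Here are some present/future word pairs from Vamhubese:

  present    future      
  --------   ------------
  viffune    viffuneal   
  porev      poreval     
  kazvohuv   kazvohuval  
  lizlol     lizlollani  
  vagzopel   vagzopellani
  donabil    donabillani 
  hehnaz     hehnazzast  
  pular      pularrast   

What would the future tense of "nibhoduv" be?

viffune and vagzopel both have last vowel 'e' yet inflect differently (viffuneal, vagzopellani), so the last vowel is not what conditions the rule; the final letter is.
"nibhoduv" ends in -v. The stems ending in -v (porev → poreval, kazvohuv → kazvohuval) add -al.
So nibhoduv → nibhoduval.

nibhoduval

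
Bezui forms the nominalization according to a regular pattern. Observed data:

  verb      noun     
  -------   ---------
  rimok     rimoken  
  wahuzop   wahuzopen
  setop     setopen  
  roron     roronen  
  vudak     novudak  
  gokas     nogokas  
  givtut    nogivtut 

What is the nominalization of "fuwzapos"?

rimok and vudak both end in -k yet inflect differently (rimoken, novudak), so the final letter is not what conditions the rule; the last vowel is.
"fuwzapos" has last vowel 'o'. The stems whose last vowel is 'o' (rimok → rimoken, wahuzop → wahuzopen, setop → setopen) add -en.
The other pattern: stems whose last vowel is 'a' or 'u' add the prefix no-.
So fuwzapos → fuwzaposen.

fuwzaposen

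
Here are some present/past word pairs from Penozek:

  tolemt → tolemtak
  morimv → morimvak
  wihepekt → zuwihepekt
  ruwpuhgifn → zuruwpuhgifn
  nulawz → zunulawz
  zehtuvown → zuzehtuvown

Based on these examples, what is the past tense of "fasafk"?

"fasafk" has second-to-last letter 'f'. The one such stem in the data (ruwpuhgifn → zuruwpuhgifn) adds the prefix zu-, so the same rule applies.
The other pattern: stems whose second-to-last letter is 'm' add -ak.
So fasafk → zufasafk.

zufasafk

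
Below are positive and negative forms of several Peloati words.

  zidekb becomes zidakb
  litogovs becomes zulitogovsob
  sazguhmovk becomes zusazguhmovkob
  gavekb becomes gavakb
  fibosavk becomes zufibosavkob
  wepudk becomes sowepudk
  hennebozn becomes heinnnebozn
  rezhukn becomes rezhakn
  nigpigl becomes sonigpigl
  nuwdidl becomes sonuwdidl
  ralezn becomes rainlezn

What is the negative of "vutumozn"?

vuintumozn

rezhukn and ralezn both end in -n yet inflect differently (rezhakn, rainlezn), so the final letter is not what conditions the rule; the second-to-last letter is.
"vutumozn" has second-to-last letter 'z'. The stems whose second-to-last letter is 'z' (ralezn → rainlezn, hennebozn → heinnnebozn) insert -in- after the first vowel.
The other patterns: stems whose second-to-last letter is 'k' change the last vowel to 'a'; stems whose second-to-last letter is 'v' add zu- … -ob around the stem; stems whose second-to-last letter is 'd' or 'g' add the prefix so-.
So vutumozn → vuintumozn.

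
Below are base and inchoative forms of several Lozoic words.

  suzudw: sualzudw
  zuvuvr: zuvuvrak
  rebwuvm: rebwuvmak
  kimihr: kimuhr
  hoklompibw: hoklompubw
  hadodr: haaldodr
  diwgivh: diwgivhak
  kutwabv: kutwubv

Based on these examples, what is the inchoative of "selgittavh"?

selgittavhak

zuvuvr and kimihr both end in -r yet inflect differently (zuvuvrak, kimuhr), so the final letter is not what conditions the rule; the second-to-last letter is.
"selgittavh" has second-to-last letter 'v'. The stems whose second-to-last letter is 'v' (diwgivh → diwgivhak, rebwuvm → rebwuvmak, zuvuvr → zuvuvrak) add -ak.
The other patterns: stems whose second-to-last letter is 'b' or 'h' change the last vowel to 'u'; stems whose second-to-last letter is 'd' insert -al- after the first vowel.
So selgittavh → selgittavhak.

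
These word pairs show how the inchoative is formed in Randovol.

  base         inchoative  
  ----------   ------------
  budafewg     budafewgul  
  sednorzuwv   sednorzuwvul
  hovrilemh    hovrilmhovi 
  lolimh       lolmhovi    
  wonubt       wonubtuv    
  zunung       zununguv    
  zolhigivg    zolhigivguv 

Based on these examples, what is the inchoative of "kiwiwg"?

budafewg and zunung both end in -g yet inflect differently (budafewgul, zununguv), so the final letter is not what conditions the rule; the second-to-last letter is.
"kiwiwg" has second-to-last letter 'w'. The stems whose second-to-last letter is 'w' (budafewg → budafewgul, sednorzuwv → sednorzuwvul) add -ul.
The other patterns: stems whose second-to-last letter is 'm' delete the last vowel and add -ovi; stems whose second-to-last letter is 'b', 'n' or 'v' add -uv.
So kiwiwg → kiwiwgul.

kiwiwgul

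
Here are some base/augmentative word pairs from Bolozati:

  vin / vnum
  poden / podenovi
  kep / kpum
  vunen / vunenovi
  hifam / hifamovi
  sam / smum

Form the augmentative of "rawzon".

rawzonovi

"rawzon" has 2 vowels. The stems with 2 vowels (poden → podenovi, vunen → vunenovi, hifam → hifamovi) add -ovi.
The other pattern: stems with 1 vowel delete the last vowel and add -um.
So rawzon → rawzonovi.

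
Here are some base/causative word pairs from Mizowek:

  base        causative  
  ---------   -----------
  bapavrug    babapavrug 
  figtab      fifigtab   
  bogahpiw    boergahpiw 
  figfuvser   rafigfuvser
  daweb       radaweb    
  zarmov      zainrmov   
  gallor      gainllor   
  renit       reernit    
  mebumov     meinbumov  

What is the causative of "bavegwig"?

baervegwig

"bavegwig" has last vowel 'i'. The stems whose last vowel is 'i' (renit → reernit, bogahpiw → boergahpiw) insert -er- after the first vowel.
So bavegwig → baervegwig.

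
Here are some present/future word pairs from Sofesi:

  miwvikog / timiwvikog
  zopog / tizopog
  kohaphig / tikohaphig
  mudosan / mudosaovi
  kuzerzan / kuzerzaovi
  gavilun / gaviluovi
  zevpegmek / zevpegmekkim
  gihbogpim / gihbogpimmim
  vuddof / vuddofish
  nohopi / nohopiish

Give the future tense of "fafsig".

tifafsig

kohaphig and gihbogpim both have last vowel 'i' yet inflect differently (tikohaphig, gihbogpimmim), so the last vowel is not what conditions the rule; the final letter is.
"fafsig" ends in -g. The stems ending in -g (miwvikog → timiwvikog, zopog → tizopog, kohaphig → tikohaphig) add the prefix ti-.
The other patterns: stems ending in -n drop the final letter and add -ovi; stems ending in -k or -m double the final consonant and add -im; stems ending in -f or -i add -ish.
So fafsig → tifafsig.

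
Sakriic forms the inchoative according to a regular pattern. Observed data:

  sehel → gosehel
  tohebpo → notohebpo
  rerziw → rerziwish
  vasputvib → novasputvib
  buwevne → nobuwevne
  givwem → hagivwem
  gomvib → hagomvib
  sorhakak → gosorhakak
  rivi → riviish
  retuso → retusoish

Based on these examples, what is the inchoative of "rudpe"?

rudpeish

"rudpe" begins with r-. The stems beginning with r- (rivi → riviish, retuso → retusoish, rerziw → rerziwish) add -ish.
So rudpe → rudpeish.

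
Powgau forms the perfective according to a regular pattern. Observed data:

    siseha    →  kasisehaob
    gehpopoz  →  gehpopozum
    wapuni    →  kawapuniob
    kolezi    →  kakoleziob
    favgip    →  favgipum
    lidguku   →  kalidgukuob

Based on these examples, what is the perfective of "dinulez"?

dinulezum

"dinulez" ends in a consonant. The stems ending in a consonant (favgip → favgipum, gehpopoz → gehpopozum) add -um.
The other pattern: stems ending in a vowel add ka- … -ob around the stem.
So dinulez → dinulezum.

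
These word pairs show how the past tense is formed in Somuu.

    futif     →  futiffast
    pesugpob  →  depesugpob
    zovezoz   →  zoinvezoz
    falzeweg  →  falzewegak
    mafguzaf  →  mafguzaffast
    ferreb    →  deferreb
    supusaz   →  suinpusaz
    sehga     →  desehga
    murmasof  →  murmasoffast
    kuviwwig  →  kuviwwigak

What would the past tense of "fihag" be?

fihagak

"fihag" ends in -g. The stems ending in -g (falzeweg → falzewegak, kuviwwig → kuviwwigak) add -ak.
So fihag → fihagak.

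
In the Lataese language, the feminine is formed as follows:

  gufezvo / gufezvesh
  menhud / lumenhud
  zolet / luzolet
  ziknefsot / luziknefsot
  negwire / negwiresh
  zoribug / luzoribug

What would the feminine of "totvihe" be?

zolet and negwire both have last vowel 'e' yet inflect differently (luzolet, negwiresh), so the last vowel is not what conditions the rule; whether the stem ends in a vowel or a consonant is.
"totvihe" ends in a vowel. The stems ending in a vowel (negwire → negwiresh, gufezvo → gufezvesh) drop the final letter and add -esh.
So totvihe → totvihesh.

totvihesh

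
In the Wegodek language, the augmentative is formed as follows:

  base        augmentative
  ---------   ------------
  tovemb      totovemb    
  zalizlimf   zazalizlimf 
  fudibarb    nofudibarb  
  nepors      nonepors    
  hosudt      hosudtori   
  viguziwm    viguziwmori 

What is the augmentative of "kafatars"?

nokafatars

tovemb and fudibarb both end in -b yet inflect differently (totovemb, nofudibarb), so the final letter is not what conditions the rule; the second-to-last letter is.
"kafatars" has second-to-last letter 'r'. The stems whose second-to-last letter is 'r' (fudibarb → nofudibarb, nepors → nonepors) add the prefix no-.
So kafatars → nokafatars.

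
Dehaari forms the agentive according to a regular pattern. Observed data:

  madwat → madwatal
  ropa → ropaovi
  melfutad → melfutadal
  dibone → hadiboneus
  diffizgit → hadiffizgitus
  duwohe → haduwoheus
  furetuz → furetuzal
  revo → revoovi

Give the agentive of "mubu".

mubual

diffizgit and madwat both end in -t yet inflect differently (hadiffizgitus, madwatal), so the final letter is not what conditions the rule; the first letter is.
"mubu" begins with m-. The stems beginning with m- (madwat → madwatal, melfutad → melfutadal) add -al.
The other patterns: stems beginning with r- add -ovi; stems beginning with d- add ha- … -us around the stem.
So mubu → mubual.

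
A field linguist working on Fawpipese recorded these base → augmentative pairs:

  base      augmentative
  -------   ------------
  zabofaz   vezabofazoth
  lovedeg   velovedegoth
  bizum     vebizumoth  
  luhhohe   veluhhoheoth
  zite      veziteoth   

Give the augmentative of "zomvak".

vezomvakoth

Every pair shown (zabofaz → vezabofazoth, lovedeg → velovedegoth, bizum → vebizumoth, …) follows the same rule: add ve- … -oth around the stem.
So zomvak → vezomvakoth.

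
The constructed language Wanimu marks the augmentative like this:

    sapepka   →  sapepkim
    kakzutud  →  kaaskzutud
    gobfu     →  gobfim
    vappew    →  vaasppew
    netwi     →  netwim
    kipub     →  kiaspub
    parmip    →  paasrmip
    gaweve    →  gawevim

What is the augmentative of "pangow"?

netwi and parmip both have last vowel 'i' yet inflect differently (netwim, paasrmip), so the last vowel is not what conditions the rule; whether the stem ends in a vowel or a consonant is.
"pangow" ends in a consonant. The stems ending in a consonant (parmip → paasrmip, kakzutud → kaaskzutud, kipub → kiaspub) insert -as- after the first vowel.
The other pattern: stems ending in a vowel drop the final letter and add -im.
So pangow → paasngow.

paasngow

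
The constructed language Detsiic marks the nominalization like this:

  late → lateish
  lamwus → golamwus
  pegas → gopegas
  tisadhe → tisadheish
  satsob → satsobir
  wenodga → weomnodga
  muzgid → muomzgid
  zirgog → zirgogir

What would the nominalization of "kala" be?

pegas and wenodga both have last vowel 'a' yet inflect differently (gopegas, weomnodga), so the last vowel is not what conditions the rule; the final letter is.
"kala" ends in -a. The one such stem in the data (wenodga → weomnodga) inserts -om- after the first vowel (as does muzgid), so the same rule applies.
So kala → kaomla.

kaomla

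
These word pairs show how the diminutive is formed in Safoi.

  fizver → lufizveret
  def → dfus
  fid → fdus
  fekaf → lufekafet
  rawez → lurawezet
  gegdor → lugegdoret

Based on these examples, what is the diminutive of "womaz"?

luwomazet

"womaz" has 2 vowels. The stems with 2 vowels (rawez → lurawezet, gegdor → lugegdoret, fizver → lufizveret) add lu- … -et around the stem.
So womaz → luwomazet.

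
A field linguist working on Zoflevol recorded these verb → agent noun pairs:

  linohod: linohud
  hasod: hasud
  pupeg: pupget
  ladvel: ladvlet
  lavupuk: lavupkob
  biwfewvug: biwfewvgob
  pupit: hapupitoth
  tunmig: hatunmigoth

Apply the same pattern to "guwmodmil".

haguwmodmiloth

pupeg and biwfewvug both end in -g yet inflect differently (pupget, biwfewvgob), so the final letter is not what conditions the rule; the last vowel is.
"guwmodmil" has last vowel 'i'. The stems whose last vowel is 'i' (pupit → hapupitoth, tunmig → hatunmigoth) add ha- … -oth around the stem.
The other patterns: stems whose last vowel is 'o' change the last vowel to 'u'; stems whose last vowel is 'e' delete the last vowel and add -et; stems whose last vowel is 'u' delete the last vowel and add -ob.
So guwmodmil → haguwmodmiloth.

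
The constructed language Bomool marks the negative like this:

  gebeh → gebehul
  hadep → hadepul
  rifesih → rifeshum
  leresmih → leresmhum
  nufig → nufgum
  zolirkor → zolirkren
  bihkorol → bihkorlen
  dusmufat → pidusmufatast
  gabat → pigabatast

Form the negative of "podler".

"podler" has last vowel 'e'. The stems whose last vowel is 'e' (gebeh → gebehul, hadep → hadepul) add -ul.
So podler → podlerul.

podlerul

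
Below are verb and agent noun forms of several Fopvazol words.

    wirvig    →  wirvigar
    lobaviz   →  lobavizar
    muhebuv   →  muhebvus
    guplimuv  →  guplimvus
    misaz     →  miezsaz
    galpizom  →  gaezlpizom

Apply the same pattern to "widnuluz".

lobaviz and misaz both end in -z yet inflect differently (lobavizar, miezsaz), so the final letter is not what conditions the rule; the last vowel is.
"widnuluz" has last vowel 'u'. The stems whose last vowel is 'u' (muhebuv → muhebvus, guplimuv → guplimvus) delete the last vowel and add -us.
The other patterns: stems whose last vowel is 'i' add -ar; stems whose last vowel is 'a' or 'o' insert -ez- after the first vowel.
So widnuluz → widnulzus.

widnulzus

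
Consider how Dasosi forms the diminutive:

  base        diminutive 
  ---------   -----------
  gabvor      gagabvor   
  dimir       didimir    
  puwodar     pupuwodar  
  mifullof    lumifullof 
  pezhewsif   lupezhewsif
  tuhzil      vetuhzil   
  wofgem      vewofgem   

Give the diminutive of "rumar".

rurumar

"rumar" ends in -r. The stems ending in -r (gabvor → gagabvor, dimir → didimir, puwodar → pupuwodar) repeat the first consonant+vowel as a prefix.
The other patterns: stems ending in -f add the prefix lu-; stems ending in -l or -m add the prefix ve-.
So rumar → rurumar.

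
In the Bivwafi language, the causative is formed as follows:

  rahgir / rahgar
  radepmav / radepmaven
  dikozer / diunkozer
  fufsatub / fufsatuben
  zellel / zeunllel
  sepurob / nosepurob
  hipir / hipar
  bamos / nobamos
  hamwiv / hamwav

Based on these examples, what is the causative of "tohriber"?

tounhriber

dikozer and hipir both end in -r yet inflect differently (diunkozer, hipar), so the final letter is not what conditions the rule; the last vowel is.
"tohriber" has last vowel 'e'. The stems whose last vowel is 'e' (zellel → zeunllel, dikozer → diunkozer) insert -un- after the first vowel.
The other patterns: stems whose last vowel is 'o' add the prefix no-; stems whose last vowel is 'i' change the last vowel to 'a'; stems whose last vowel is 'a' or 'u' add -en.
So tohriber → tounhriber.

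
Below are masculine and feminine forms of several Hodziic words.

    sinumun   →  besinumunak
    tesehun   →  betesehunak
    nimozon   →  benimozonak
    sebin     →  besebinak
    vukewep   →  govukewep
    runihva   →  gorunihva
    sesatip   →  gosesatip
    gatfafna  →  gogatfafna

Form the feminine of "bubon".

bebubonak

"bubon" ends in -n. The stems ending in -n (sinumun → besinumunak, tesehun → betesehunak, nimozon → benimozonak) add be- … -ak around the stem.
The other pattern: stems ending in -a or -p add the prefix go-.
So bubon → bebubonak.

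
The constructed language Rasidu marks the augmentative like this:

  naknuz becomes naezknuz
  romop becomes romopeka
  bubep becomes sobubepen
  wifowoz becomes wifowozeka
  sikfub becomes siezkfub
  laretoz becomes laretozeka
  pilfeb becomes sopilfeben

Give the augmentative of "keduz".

keezduz

romop and bubep both end in -p yet inflect differently (romopeka, sobubepen), so the final letter is not what conditions the rule; the last vowel is.
"keduz" has last vowel 'u'. The stems whose last vowel is 'u' (sikfub → siezkfub, naknuz → naezknuz) insert -ez- after the first vowel.
So keduz → keezduz.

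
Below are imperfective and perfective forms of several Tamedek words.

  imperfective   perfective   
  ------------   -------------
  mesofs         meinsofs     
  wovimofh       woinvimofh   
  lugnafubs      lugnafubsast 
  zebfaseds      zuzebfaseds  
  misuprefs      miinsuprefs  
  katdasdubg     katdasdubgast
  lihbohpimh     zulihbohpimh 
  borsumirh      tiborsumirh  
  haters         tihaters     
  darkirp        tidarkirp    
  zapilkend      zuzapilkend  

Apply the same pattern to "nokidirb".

tinokidirb

"nokidirb" has second-to-last letter 'r'. The stems whose second-to-last letter is 'r' (borsumirh → tiborsumirh, darkirp → tidarkirp, haters → tihaters) add the prefix ti-.
The other patterns: stems whose second-to-last letter is 'b' add -ast; stems whose second-to-last letter is 'f' insert -in- after the first vowel; stems whose second-to-last letter is 'd', 'm' or 'n' add the prefix zu-.
So nokidirb → tinokidirb.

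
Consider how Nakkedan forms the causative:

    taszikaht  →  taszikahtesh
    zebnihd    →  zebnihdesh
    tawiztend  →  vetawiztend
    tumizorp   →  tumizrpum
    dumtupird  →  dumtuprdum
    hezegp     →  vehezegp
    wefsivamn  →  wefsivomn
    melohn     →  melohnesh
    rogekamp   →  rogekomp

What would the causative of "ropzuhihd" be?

ropzuhihdesh

"ropzuhihd" has second-to-last letter 'h'. The stems whose second-to-last letter is 'h' (melohn → melohnesh, taszikaht → taszikahtesh, zebnihd → zebnihdesh) add -esh.
So ropzuhihd → ropzuhihdesh.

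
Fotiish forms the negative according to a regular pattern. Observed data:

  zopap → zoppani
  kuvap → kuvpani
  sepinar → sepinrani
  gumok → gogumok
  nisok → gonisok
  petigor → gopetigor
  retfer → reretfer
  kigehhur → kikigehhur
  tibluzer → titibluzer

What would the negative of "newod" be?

sepinar and petigor both end in -r yet inflect differently (sepinrani, gopetigor), so the final letter is not what conditions the rule; the last vowel is.
"newod" has last vowel 'o'. The stems whose last vowel is 'o' (gumok → gogumok, nisok → gonisok, petigor → gopetigor) add the prefix go-.
So newod → gonewod.

gonewod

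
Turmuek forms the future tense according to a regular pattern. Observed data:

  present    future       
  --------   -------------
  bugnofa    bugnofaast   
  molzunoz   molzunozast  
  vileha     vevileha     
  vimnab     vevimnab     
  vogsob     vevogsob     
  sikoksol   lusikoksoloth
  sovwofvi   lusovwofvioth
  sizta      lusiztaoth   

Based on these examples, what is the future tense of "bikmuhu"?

bikmuhuast

bugnofa and vileha both end in -a yet inflect differently (bugnofaast, vevileha), so the final letter is not what conditions the rule; the first letter is.
"bikmuhu" begins with b-. The one such stem in the data (bugnofa → bugnofaast) adds -ast, so the same rule applies.
The other patterns: stems beginning with v- add the prefix ve-; stems beginning with s- add lu- … -oth around the stem.
So bikmuhu → bikmuhuast.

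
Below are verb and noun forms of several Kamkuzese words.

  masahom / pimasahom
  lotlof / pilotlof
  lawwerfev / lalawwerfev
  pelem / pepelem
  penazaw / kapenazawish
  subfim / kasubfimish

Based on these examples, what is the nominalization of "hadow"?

pihadow

"hadow" has last vowel 'o'. The stems whose last vowel is 'o' (masahom → pimasahom, lotlof → pilotlof) add the prefix pi-.
The other patterns: stems whose last vowel is 'e' repeat the first consonant+vowel as a prefix; stems whose last vowel is 'a' or 'i' add ka- … -ish around the stem.
So hadow → pihadow.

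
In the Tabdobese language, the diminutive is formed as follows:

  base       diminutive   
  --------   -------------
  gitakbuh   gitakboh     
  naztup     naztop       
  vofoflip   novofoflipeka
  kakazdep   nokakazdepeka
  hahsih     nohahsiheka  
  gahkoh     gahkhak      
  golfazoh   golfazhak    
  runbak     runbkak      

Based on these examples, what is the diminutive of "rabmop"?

rabmpak

naztup and vofoflip both end in -p yet inflect differently (naztop, novofoflipeka), so the final letter is not what conditions the rule; the last vowel is.
"rabmop" has last vowel 'o'. The stems whose last vowel is 'o' (gahkoh → gahkhak, golfazoh → golfazhak) delete the last vowel and add -ak.
So rabmop → rabmpak.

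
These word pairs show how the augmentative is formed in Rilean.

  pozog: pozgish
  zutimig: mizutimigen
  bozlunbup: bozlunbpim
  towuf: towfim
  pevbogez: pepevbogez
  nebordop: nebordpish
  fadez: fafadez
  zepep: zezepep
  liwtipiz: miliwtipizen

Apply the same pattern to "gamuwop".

nebordop and zepep both end in -p yet inflect differently (nebordpish, zezepep), so the final letter is not what conditions the rule; the last vowel is.
"gamuwop" has last vowel 'o'. The stems whose last vowel is 'o' (nebordop → nebordpish, pozog → pozgish) delete the last vowel and add -ish.
The other patterns: stems whose last vowel is 'e' repeat the first consonant+vowel as a prefix; stems whose last vowel is 'i' add mi- … -en around the stem; stems whose last vowel is 'u' delete the last vowel and add -im.
So gamuwop → gamuwpish.

gamuwpish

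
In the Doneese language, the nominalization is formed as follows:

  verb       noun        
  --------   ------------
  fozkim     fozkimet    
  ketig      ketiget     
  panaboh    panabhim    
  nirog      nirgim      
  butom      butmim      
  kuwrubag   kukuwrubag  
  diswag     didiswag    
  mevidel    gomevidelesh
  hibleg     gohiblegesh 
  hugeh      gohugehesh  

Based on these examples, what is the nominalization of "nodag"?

nonodag

ketig and nirog both end in -g yet inflect differently (ketiget, nirgim), so the final letter is not what conditions the rule; the last vowel is.
"nodag" has last vowel 'a'. The stems whose last vowel is 'a' (kuwrubag → kukuwrubag, diswag → didiswag) repeat the first consonant+vowel as a prefix.
So nodag → nonodag.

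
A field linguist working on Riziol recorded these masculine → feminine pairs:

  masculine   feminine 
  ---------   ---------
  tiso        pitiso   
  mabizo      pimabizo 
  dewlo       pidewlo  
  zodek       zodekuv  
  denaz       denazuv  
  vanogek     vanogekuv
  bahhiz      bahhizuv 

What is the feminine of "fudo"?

pifudo

dewlo and denaz both begin with d- yet inflect differently (pidewlo, denazuv), so the first letter is not what conditions the rule; the final letter is.
"fudo" ends in -o. The stems ending in -o (tiso → pitiso, mabizo → pimabizo, dewlo → pidewlo) add the prefix pi-.
The other pattern: stems ending in -k or -z add -uv.
So fudo → pifudo.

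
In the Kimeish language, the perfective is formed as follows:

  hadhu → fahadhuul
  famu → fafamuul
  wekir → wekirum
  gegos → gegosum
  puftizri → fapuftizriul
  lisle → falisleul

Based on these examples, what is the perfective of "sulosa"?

fasulosaul

"sulosa" ends in a vowel. The stems ending in a vowel (hadhu → fahadhuul, puftizri → fapuftizriul, famu → fafamuul) add fa- … -ul around the stem.
The other pattern: stems ending in a consonant add -um.
So sulosa → fasulosaul.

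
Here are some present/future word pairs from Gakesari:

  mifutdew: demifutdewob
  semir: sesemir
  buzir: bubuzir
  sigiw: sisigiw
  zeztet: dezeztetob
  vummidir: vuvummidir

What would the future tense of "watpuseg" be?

dewatpusegob

"watpuseg" has last vowel 'e'. The stems whose last vowel is 'e' (mifutdew → demifutdewob, zeztet → dezeztetob) add de- … -ob around the stem.
The other pattern: stems whose last vowel is 'i' repeat the first consonant+vowel as a prefix.
So watpuseg → dewatpusegob.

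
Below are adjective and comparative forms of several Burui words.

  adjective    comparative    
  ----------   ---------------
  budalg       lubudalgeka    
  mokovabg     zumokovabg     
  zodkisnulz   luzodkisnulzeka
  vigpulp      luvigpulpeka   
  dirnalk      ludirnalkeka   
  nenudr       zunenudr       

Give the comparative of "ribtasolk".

luribtasolkeka

budalg and mokovabg both end in -g yet inflect differently (lubudalgeka, zumokovabg), so the final letter is not what conditions the rule; the second-to-last letter is.
"ribtasolk" has second-to-last letter 'l'. The stems whose second-to-last letter is 'l' (zodkisnulz → luzodkisnulzeka, vigpulp → luvigpulpeka, budalg → lubudalgeka) add lu- … -eka around the stem.
So ribtasolk → luribtasolkeka.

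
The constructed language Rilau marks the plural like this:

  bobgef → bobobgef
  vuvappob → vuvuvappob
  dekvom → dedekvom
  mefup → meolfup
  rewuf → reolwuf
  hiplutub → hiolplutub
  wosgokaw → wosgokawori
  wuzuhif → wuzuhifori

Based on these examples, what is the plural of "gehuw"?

geolhuw

"gehuw" has last vowel 'u'. The stems whose last vowel is 'u' (mefup → meolfup, rewuf → reolwuf, hiplutub → hiolplutub) insert -ol- after the first vowel.
So gehuw → geolhuw.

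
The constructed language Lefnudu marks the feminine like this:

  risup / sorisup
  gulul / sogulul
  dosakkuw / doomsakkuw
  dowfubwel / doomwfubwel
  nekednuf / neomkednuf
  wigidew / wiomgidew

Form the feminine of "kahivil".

gulul and dowfubwel both end in -l yet inflect differently (sogulul, doomwfubwel), so the final letter is not what conditions the rule; the number of vowels is.
"kahivil" has 3 vowels. The stems with 3 vowels (dosakkuw → doomsakkuw, dowfubwel → doomwfubwel, nekednuf → neomkednuf) insert -om- after the first vowel.
The other pattern: stems with 2 vowels add the prefix so-.
So kahivil → kaomhivil.

kaomhivil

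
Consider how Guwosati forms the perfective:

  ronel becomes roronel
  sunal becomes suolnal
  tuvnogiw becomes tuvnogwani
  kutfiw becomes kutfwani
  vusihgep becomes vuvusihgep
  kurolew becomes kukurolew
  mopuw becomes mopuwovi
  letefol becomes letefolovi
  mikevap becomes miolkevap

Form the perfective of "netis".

netsani

sunal and ronel both end in -l yet inflect differently (suolnal, roronel), so the final letter is not what conditions the rule; the last vowel is.
"netis" has last vowel 'i'. The stems whose last vowel is 'i' (kutfiw → kutfwani, tuvnogiw → tuvnogwani) delete the last vowel and add -ani.
The other patterns: stems whose last vowel is 'a' insert -ol- after the first vowel; stems whose last vowel is 'e' repeat the first consonant+vowel as a prefix; stems whose last vowel is 'o' or 'u' add -ovi.
So netis → netsani.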